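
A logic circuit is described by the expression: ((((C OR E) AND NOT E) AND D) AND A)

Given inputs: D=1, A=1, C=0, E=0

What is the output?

Substituting: ((((0 OR 0) AND NOT 0) AND 1) AND 1)
= 0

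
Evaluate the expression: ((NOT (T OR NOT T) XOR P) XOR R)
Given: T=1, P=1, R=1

Substituting: ((NOT (1 OR NOT 1) XOR 1) XOR 1)
= 0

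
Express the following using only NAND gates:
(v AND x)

((v NAND x) NAND (v NAND x))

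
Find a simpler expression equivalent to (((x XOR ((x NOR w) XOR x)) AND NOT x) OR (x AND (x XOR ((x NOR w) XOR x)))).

By distribution ((E AND v) OR (E AND NOT v) = E) then XOR self-cancellation ((E XOR v) XOR v = E):
= (x NOR w)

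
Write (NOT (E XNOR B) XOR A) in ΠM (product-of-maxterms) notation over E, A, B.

ΠM(0, 3, 5, 6) = (E OR A OR B) AND (E OR NOT A OR NOT B) AND (NOT E OR A OR NOT B) AND (NOT E OR NOT A OR B)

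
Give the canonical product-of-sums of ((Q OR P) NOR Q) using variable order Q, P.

ΠM(1, 2, 3) = (Q OR NOT P) AND (NOT Q OR P) AND (NOT Q OR NOT P)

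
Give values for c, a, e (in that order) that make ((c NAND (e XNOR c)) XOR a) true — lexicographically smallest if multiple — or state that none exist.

c=0, a=0, e=0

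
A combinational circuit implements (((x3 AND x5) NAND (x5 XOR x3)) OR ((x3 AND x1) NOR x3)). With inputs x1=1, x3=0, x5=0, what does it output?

Substituting: (((0 AND 0) NAND (0 XOR 0)) OR ((0 AND 1) NOR 0))
= 1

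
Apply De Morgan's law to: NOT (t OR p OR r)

NOT t AND NOT p AND NOT r
De Morgan's: NOT(OR of terms) = AND of negations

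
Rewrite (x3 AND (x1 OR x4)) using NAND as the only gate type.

((x3 NAND ((x1 NAND x1) NAND (x4 NAND x4))) NAND (x3 NAND ((x1 NAND x1) NAND (x4 NAND x4))))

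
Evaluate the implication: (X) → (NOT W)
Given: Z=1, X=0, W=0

Antecedent (X) = 0; consequent (NOT W) = 1.
0 → 1 = 1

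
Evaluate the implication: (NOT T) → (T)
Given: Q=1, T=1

Antecedent (NOT T) = 0; consequent (T) = 1.
0 → 1 = 1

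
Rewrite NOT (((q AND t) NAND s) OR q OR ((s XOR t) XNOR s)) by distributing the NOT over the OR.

NOT ((q AND t) NAND s) AND NOT q AND NOT ((s XOR t) XNOR s)
De Morgan's: NOT(OR of terms) = AND of negations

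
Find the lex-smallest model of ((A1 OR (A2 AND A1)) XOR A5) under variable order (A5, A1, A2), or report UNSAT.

A5=0, A1=1, A2=0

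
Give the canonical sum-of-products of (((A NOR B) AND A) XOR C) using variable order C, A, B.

Σm(4, 5, 6, 7) = (C AND NOT A AND NOT B) OR (C AND NOT A AND B) OR (C AND A AND NOT B) OR (C AND A AND B)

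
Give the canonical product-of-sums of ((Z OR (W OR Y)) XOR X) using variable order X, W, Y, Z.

ΠM(0, 9, 10, 11, 12, 13, 14, 15) = (X OR W OR Y OR Z) AND (NOT X OR W OR Y OR NOT Z) AND (NOT X OR W OR NOT Y OR Z) AND (NOT X OR W OR NOT Y OR NOT Z) AND (NOT X OR NOT W OR Y OR Z) AND (NOT X OR NOT W OR Y OR NOT Z) AND (NOT X OR NOT W OR NOT Y OR Z) AND (NOT X OR NOT W OR NOT Y OR NOT Z)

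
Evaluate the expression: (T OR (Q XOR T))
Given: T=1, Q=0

Substituting: (1 OR (0 XOR 1))
= 1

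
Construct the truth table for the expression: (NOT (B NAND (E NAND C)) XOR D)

B | C | D | E | Output
----------------------
0 | 0 | 0 | 0 | 0
0 | 0 | 0 | 1 | 0
0 | 0 | 1 | 0 | 1
0 | 0 | 1 | 1 | 1
0 | 1 | 0 | 0 | 0
0 | 1 | 0 | 1 | 0
0 | 1 | 1 | 0 | 1
0 | 1 | 1 | 1 | 1
1 | 0 | 0 | 0 | 1
1 | 0 | 0 | 1 | 1
1 | 0 | 1 | 0 | 0
1 | 0 | 1 | 1 | 0
1 | 1 | 0 | 0 | 1
1 | 1 | 0 | 1 | 0
1 | 1 | 1 | 0 | 0
1 | 1 | 1 | 1 | 1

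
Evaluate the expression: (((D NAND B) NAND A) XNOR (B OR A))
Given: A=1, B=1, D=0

Substituting: (((0 NAND 1) NAND 1) XNOR (1 OR 1))
= 0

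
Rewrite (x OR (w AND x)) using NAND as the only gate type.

((x NAND x) NAND (((w NAND x) NAND (w NAND x)) NAND ((w NAND x) NAND (w NAND x))))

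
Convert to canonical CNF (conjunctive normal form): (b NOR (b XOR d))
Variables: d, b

(d OR NOT b) AND (NOT d OR b) AND (NOT d OR NOT b)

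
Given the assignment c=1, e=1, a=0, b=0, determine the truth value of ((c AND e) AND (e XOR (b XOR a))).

Substituting: ((1 AND 1) AND (1 XOR (0 XOR 0)))
= 1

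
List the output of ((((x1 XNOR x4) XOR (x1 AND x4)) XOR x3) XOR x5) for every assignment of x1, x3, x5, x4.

x1 | x3 | x5 | x4 | Output
--------------------------
0 | 0 | 0 | 0 | 1
0 | 0 | 0 | 1 | 0
0 | 0 | 1 | 0 | 0
0 | 0 | 1 | 1 | 1
0 | 1 | 0 | 0 | 0
0 | 1 | 0 | 1 | 1
0 | 1 | 1 | 0 | 1
0 | 1 | 1 | 1 | 0
1 | 0 | 0 | 0 | 0
1 | 0 | 0 | 1 | 0
1 | 0 | 1 | 0 | 1
1 | 0 | 1 | 1 | 1
1 | 1 | 0 | 0 | 1
1 | 1 | 0 | 1 | 1
1 | 1 | 1 | 0 | 0
1 | 1 | 1 | 1 | 0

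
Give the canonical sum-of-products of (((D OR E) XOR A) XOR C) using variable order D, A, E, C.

Σm(1, 2, 4, 7, 8, 10, 13, 15) = (NOT D AND NOT A AND NOT E AND C) OR (NOT D AND NOT A AND E AND NOT C) OR (NOT D AND A AND NOT E AND NOT C) OR (NOT D AND A AND E AND C) OR (D AND NOT A AND NOT E AND NOT C) OR (D AND NOT A AND E AND NOT C) OR (D AND A AND NOT E AND C) OR (D AND A AND E AND C)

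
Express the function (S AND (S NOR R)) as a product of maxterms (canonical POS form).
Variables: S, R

ΠM(0, 1, 2, 3) = (S OR R) AND (S OR NOT R) AND (NOT S OR R) AND (NOT S OR NOT R)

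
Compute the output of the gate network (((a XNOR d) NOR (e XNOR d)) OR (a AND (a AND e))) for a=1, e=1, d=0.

Substituting: (((1 XNOR 0) NOR (1 XNOR 0)) OR (1 AND (1 AND 1)))
= 1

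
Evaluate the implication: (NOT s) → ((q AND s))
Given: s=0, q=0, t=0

Antecedent (NOT s) = 1; consequent ((q AND s)) = 0.
1 → 0 = 0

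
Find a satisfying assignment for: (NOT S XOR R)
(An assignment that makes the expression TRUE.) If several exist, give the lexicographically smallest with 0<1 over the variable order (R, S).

R=0, S=0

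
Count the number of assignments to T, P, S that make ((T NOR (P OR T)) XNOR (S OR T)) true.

Satisfying assignments: (0,0,1), (0,1,0)
Count: 2 out of 8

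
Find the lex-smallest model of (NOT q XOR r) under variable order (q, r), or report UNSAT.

q=0, r=0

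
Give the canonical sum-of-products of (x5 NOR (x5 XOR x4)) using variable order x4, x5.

Σm(0) = (NOT x4 AND NOT x5)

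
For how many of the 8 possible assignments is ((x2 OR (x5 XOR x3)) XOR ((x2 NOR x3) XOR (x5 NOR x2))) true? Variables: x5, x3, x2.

Satisfying assignments: (0,0,1), (0,1,1), (1,0,1), (1,1,1)
Count: 4 out of 8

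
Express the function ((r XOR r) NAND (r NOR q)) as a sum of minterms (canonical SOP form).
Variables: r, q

Σm(0, 1, 2, 3) = (NOT r AND NOT q) OR (NOT r AND q) OR (r AND NOT q) OR (r AND q)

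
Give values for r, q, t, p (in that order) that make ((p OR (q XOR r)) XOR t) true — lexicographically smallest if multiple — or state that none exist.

r=0, q=0, t=0, p=1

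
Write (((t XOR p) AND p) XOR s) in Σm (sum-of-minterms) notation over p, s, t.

Σm(2, 3, 4, 7) = (NOT p AND s AND NOT t) OR (NOT p AND s AND t) OR (p AND NOT s AND NOT t) OR (p AND s AND t)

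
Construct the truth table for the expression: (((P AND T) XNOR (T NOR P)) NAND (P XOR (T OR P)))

P | T | Output
--------------
0 | 0 | 1
0 | 1 | 0
1 | 0 | 1
1 | 1 | 1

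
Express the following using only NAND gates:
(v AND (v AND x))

((v NAND ((v NAND x) NAND (v NAND x))) NAND (v NAND ((v NAND x) NAND (v NAND x))))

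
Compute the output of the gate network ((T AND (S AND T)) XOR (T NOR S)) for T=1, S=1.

Substituting: ((1 AND (1 AND 1)) XOR (1 NOR 1))
= 1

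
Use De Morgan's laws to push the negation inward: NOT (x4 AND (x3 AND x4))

NOT x4 OR NOT (x3 AND x4)
De Morgan's: NOT(AND of terms) = OR of negations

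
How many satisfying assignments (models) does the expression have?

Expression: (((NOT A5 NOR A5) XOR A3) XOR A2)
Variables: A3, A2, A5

Satisfying assignments: (0,1,0), (0,1,1), (1,0,0), (1,0,1)
Count: 4 out of 8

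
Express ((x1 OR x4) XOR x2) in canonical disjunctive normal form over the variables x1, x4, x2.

(NOT x1 AND NOT x4 AND x2) OR (NOT x1 AND x4 AND NOT x2) OR (x1 AND NOT x4 AND NOT x2) OR (x1 AND x4 AND NOT x2)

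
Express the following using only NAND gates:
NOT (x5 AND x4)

(((x5 NAND x4) NAND (x5 NAND x4)) NAND ((x5 NAND x4) NAND (x5 NAND x4)))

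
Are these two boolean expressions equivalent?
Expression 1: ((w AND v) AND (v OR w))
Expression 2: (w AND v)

Yes, they are equivalent — the two output columns agree on all 4 assignments:
w | v | Expression 1 | Expression 2
-----------------------------------
0 | 0 | 0 | 0
0 | 1 | 0 | 0
1 | 0 | 0 | 0
1 | 1 | 1 | 1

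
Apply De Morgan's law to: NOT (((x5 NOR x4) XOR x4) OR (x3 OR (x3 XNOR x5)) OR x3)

NOT ((x5 NOR x4) XOR x4) AND NOT (x3 OR (x3 XNOR x5)) AND NOT x3
De Morgan's: NOT(OR of terms) = AND of negations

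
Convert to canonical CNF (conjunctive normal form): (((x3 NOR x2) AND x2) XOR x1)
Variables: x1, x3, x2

(x1 OR x3 OR x2) AND (x1 OR x3 OR NOT x2) AND (x1 OR NOT x3 OR x2) AND (x1 OR NOT x3 OR NOT x2)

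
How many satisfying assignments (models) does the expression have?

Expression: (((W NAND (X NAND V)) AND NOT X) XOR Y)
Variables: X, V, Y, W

Satisfying assignments: (0,0,0,0), (0,0,1,1), (0,1,0,0), (0,1,1,1), (1,0,1,0), (1,0,1,1), (1,1,1,0), (1,1,1,1)
Count: 8 out of 16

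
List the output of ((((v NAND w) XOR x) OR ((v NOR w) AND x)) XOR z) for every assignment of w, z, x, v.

w | z | x | v | Output
----------------------
0 | 0 | 0 | 0 | 1
0 | 0 | 0 | 1 | 1
0 | 0 | 1 | 0 | 1
0 | 0 | 1 | 1 | 0
0 | 1 | 0 | 0 | 0
0 | 1 | 0 | 1 | 0
0 | 1 | 1 | 0 | 0
0 | 1 | 1 | 1 | 1
1 | 0 | 0 | 0 | 1
1 | 0 | 0 | 1 | 0
1 | 0 | 1 | 0 | 0
1 | 0 | 1 | 1 | 1
1 | 1 | 0 | 0 | 0
1 | 1 | 0 | 1 | 1
1 | 1 | 1 | 0 | 1
1 | 1 | 1 | 1 | 0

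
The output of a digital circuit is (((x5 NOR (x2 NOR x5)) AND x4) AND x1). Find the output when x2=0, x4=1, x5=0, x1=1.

Substituting: (((0 NOR (0 NOR 0)) AND 1) AND 1)
= 0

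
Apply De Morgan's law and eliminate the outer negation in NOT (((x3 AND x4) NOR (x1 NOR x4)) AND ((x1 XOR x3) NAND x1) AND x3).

NOT ((x3 AND x4) NOR (x1 NOR x4)) OR NOT ((x1 XOR x3) NAND x1) OR NOT x3
De Morgan's: NOT(AND of terms) = OR of negations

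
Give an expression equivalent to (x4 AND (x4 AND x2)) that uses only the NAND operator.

((x4 NAND ((x4 NAND x2) NAND (x4 NAND x2))) NAND (x4 NAND ((x4 NAND x2) NAND (x4 NAND x2))))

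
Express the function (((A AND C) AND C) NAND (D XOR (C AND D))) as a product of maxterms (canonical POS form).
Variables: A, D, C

ΠM() = TRUE (no maxterms)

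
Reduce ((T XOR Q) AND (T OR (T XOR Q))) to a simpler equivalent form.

By absorption (E AND (E OR v) = E):
= (T XOR Q)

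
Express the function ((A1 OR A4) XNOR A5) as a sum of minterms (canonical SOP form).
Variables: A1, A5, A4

Σm(0, 3, 6, 7) = (NOT A1 AND NOT A5 AND NOT A4) OR (NOT A1 AND A5 AND A4) OR (A1 AND A5 AND NOT A4) OR (A1 AND A5 AND A4)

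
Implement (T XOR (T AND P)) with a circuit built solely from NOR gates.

((((T NOR ((T NOR T) NOR (P NOR P))) NOR (T NOR ((T NOR T) NOR (P NOR P)))) NOR ((T NOR ((T NOR T) NOR (P NOR P))) NOR (T NOR ((T NOR T) NOR (P NOR P))))) NOR ((((T NOR T) NOR (((T NOR T) NOR (P NOR P)) NOR ((T NOR T) NOR (P NOR P)))) NOR ((T NOR T) NOR (((T NOR T) NOR (P NOR P)) NOR ((T NOR T) NOR (P NOR P))))) NOR (((T NOR T) NOR (((T NOR T) NOR (P NOR P)) NOR ((T NOR T) NOR (P NOR P)))) NOR ((T NOR T) NOR (((T NOR T) NOR (P NOR P)) NOR ((T NOR T) NOR (P NOR P)))))))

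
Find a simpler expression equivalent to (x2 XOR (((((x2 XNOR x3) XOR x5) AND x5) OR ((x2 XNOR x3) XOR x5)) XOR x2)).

By XOR self-cancellation ((E XOR v) XOR v = E) then absorption (E OR (E AND v) = E):
= ((x2 XNOR x3) XOR x5)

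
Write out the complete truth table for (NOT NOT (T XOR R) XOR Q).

Q | T | R | Output
------------------
0 | 0 | 0 | 0
0 | 0 | 1 | 1
0 | 1 | 0 | 1
0 | 1 | 1 | 0
1 | 0 | 0 | 1
1 | 0 | 1 | 0
1 | 1 | 0 | 0
1 | 1 | 1 | 1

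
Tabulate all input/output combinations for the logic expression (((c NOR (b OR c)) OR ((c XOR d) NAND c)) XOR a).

a | d | c | b | Output
----------------------
0 | 0 | 0 | 0 | 1
0 | 0 | 0 | 1 | 1
0 | 0 | 1 | 0 | 0
0 | 0 | 1 | 1 | 0
0 | 1 | 0 | 0 | 1
0 | 1 | 0 | 1 | 1
0 | 1 | 1 | 0 | 1
0 | 1 | 1 | 1 | 1
1 | 0 | 0 | 0 | 0
1 | 0 | 0 | 1 | 0
1 | 0 | 1 | 0 | 1
1 | 0 | 1 | 1 | 1
1 | 1 | 0 | 0 | 0
1 | 1 | 0 | 1 | 0
1 | 1 | 1 | 0 | 0
1 | 1 | 1 | 1 | 0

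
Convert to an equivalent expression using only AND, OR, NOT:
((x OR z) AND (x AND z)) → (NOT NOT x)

NOT ((x OR z) AND (x AND z)) OR (NOT NOT x)
(Implication elimination: A → B = NOT A OR B)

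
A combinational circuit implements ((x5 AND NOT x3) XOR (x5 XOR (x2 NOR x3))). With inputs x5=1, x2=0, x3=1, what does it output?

Substituting: ((1 AND NOT 1) XOR (1 XOR (0 NOR 1)))
= 1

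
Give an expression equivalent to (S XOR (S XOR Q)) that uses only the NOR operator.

((((S NOR ((((S NOR Q) NOR (S NOR Q)) NOR ((S NOR Q) NOR (S NOR Q))) NOR ((((S NOR S) NOR (Q NOR Q)) NOR ((S NOR S) NOR (Q NOR Q))) NOR (((S NOR S) NOR (Q NOR Q)) NOR ((S NOR S) NOR (Q NOR Q)))))) NOR (S NOR ((((S NOR Q) NOR (S NOR Q)) NOR ((S NOR Q) NOR (S NOR Q))) NOR ((((S NOR S) NOR (Q NOR Q)) NOR ((S NOR S) NOR (Q NOR Q))) NOR (((S NOR S) NOR (Q NOR Q)) NOR ((S NOR S) NOR (Q NOR Q))))))) NOR ((S NOR ((((S NOR Q) NOR (S NOR Q)) NOR ((S NOR Q) NOR (S NOR Q))) NOR ((((S NOR S) NOR (Q NOR Q)) NOR ((S NOR S) NOR (Q NOR Q))) NOR (((S NOR S) NOR (Q NOR Q)) NOR ((S NOR S) NOR (Q NOR Q)))))) NOR (S NOR ((((S NOR Q) NOR (S NOR Q)) NOR ((S NOR Q) NOR (S NOR Q))) NOR ((((S NOR S) NOR (Q NOR Q)) NOR ((S NOR S) NOR (Q NOR Q))) NOR (((S NOR S) NOR (Q NOR Q)) NOR ((S NOR S) NOR (Q NOR Q)))))))) NOR ((((S NOR S) NOR (((((S NOR Q) NOR (S NOR Q)) NOR ((S NOR Q) NOR (S NOR Q))) NOR ((((S NOR S) NOR (Q NOR Q)) NOR ((S NOR S) NOR (Q NOR Q))) NOR (((S NOR S) NOR (Q NOR Q)) NOR ((S NOR S) NOR (Q NOR Q))))) NOR ((((S NOR Q) NOR (S NOR Q)) NOR ((S NOR Q) NOR (S NOR Q))) NOR ((((S NOR S) NOR (Q NOR Q)) NOR ((S NOR S) NOR (Q NOR Q))) NOR (((S NOR S) NOR (Q NOR Q)) NOR ((S NOR S) NOR (Q NOR Q))))))) NOR ((S NOR S) NOR (((((S NOR Q) NOR (S NOR Q)) NOR ((S NOR Q) NOR (S NOR Q))) NOR ((((S NOR S) NOR (Q NOR Q)) NOR ((S NOR S) NOR (Q NOR Q))) NOR (((S NOR S) NOR (Q NOR Q)) NOR ((S NOR S) NOR (Q NOR Q))))) NOR ((((S NOR Q) NOR (S NOR Q)) NOR ((S NOR Q) NOR (S NOR Q))) NOR ((((S NOR S) NOR (Q NOR Q)) NOR ((S NOR S) NOR (Q NOR Q))) NOR (((S NOR S) NOR (Q NOR Q)) NOR ((S NOR S) NOR (Q NOR Q)))))))) NOR (((S NOR S) NOR (((((S NOR Q) NOR (S NOR Q)) NOR ((S NOR Q) NOR (S NOR Q))) NOR ((((S NOR S) NOR (Q NOR Q)) NOR ((S NOR S) NOR (Q NOR Q))) NOR (((S NOR S) NOR (Q NOR Q)) NOR ((S NOR S) NOR (Q NOR Q))))) NOR ((((S NOR Q) NOR (S NOR Q)) NOR ((S NOR Q) NOR (S NOR Q))) NOR ((((S NOR S) NOR (Q NOR Q)) NOR ((S NOR S) NOR (Q NOR Q))) NOR (((S NOR S) NOR (Q NOR Q)) NOR ((S NOR S) NOR (Q NOR Q))))))) NOR ((S NOR S) NOR (((((S NOR Q) NOR (S NOR Q)) NOR ((S NOR Q) NOR (S NOR Q))) NOR ((((S NOR S) NOR (Q NOR Q)) NOR ((S NOR S) NOR (Q NOR Q))) NOR (((S NOR S) NOR (Q NOR Q)) NOR ((S NOR S) NOR (Q NOR Q))))) NOR ((((S NOR Q) NOR (S NOR Q)) NOR ((S NOR Q) NOR (S NOR Q))) NOR ((((S NOR S) NOR (Q NOR Q)) NOR ((S NOR S) NOR (Q NOR Q))) NOR (((S NOR S) NOR (Q NOR Q)) NOR ((S NOR S) NOR (Q NOR Q))))))))))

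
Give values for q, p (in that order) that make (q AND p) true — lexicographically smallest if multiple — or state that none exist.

q=1, p=1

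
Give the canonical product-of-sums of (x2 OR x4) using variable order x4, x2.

ΠM(0) = (x4 OR x2)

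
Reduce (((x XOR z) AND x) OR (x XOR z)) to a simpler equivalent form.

By absorption (E OR (E AND v) = E):
= (x XOR z)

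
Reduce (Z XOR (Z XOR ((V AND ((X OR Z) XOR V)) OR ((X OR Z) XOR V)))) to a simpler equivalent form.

By XOR self-cancellation ((E XOR v) XOR v = E) then absorption (E OR (E AND v) = E):
= ((X OR Z) XOR V)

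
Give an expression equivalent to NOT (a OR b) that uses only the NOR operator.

(((a NOR b) NOR (a NOR b)) NOR ((a NOR b) NOR (a NOR b)))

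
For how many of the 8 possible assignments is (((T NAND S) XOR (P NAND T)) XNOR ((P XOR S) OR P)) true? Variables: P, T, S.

Satisfying assignments: (0,0,0), (0,1,0), (0,1,1), (1,1,0)
Count: 4 out of 8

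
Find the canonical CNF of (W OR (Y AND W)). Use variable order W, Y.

(W OR Y) AND (W OR NOT Y)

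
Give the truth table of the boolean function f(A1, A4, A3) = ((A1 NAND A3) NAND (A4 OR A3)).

A1 | A4 | A3 | Output
---------------------
0 | 0 | 0 | 1
0 | 0 | 1 | 0
0 | 1 | 0 | 0
0 | 1 | 1 | 0
1 | 0 | 0 | 1
1 | 0 | 1 | 1
1 | 1 | 0 | 0
1 | 1 | 1 | 1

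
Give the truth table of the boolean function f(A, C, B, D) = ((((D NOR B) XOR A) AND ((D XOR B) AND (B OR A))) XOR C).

A | C | B | D | Output
----------------------
0 | 0 | 0 | 0 | 0
0 | 0 | 0 | 1 | 0
0 | 0 | 1 | 0 | 0
0 | 0 | 1 | 1 | 0
0 | 1 | 0 | 0 | 1
0 | 1 | 0 | 1 | 1
0 | 1 | 1 | 0 | 1
0 | 1 | 1 | 1 | 1
1 | 0 | 0 | 0 | 0
1 | 0 | 0 | 1 | 1
1 | 0 | 1 | 0 | 1
1 | 0 | 1 | 1 | 0
1 | 1 | 0 | 0 | 1
1 | 1 | 0 | 1 | 0
1 | 1 | 1 | 0 | 0
1 | 1 | 1 | 1 | 1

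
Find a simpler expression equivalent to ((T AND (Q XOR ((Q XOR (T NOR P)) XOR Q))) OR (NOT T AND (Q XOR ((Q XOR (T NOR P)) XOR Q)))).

By distribution ((E AND v) OR (E AND NOT v) = E) then XOR self-cancellation ((E XOR v) XOR v = E):
= (Q XOR (T NOR P))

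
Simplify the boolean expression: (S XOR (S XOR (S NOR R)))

By XOR self-cancellation ((E XOR v) XOR v = E):
= (S NOR R)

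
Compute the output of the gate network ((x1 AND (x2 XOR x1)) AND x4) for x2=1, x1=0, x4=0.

Substituting: ((0 AND (1 XOR 0)) AND 0)
= 0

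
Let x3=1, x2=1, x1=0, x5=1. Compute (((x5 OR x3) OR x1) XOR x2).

Substituting: (((1 OR 1) OR 0) XOR 1)
= 0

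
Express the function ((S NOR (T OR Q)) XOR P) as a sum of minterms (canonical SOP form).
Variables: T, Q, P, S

Σm(0, 3, 6, 7, 10, 11, 14, 15) = (NOT T AND NOT Q AND NOT P AND NOT S) OR (NOT T AND NOT Q AND P AND S) OR (NOT T AND Q AND P AND NOT S) OR (NOT T AND Q AND P AND S) OR (T AND NOT Q AND P AND NOT S) OR (T AND NOT Q AND P AND S) OR (T AND Q AND P AND NOT S) OR (T AND Q AND P AND S)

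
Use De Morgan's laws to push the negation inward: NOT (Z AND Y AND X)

NOT Z OR NOT Y OR NOT X
De Morgan's: NOT(AND of terms) = OR of negations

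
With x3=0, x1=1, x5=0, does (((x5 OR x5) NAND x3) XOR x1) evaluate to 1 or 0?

Substituting: (((0 OR 0) NAND 0) XOR 1)
= 0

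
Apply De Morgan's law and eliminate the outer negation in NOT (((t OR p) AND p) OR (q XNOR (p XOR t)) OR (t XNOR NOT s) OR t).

NOT ((t OR p) AND p) AND NOT (q XNOR (p XOR t)) AND NOT (t XNOR NOT s) AND NOT t
De Morgan's: NOT(OR of terms) = AND of negations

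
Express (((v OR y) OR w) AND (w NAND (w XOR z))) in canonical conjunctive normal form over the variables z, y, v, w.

(z OR y OR v OR w) AND (z OR y OR v OR NOT w) AND (z OR y OR NOT v OR NOT w) AND (z OR NOT y OR v OR NOT w) AND (z OR NOT y OR NOT v OR NOT w) AND (NOT z OR y OR v OR w)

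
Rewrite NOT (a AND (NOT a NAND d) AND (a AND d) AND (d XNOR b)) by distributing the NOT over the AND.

NOT a OR NOT (NOT a NAND d) OR NOT (a AND d) OR NOT (d XNOR b)
De Morgan's: NOT(AND of terms) = OR of negations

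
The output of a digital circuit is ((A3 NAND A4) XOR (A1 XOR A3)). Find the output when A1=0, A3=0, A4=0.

Substituting: ((0 NAND 0) XOR (0 XOR 0))
= 1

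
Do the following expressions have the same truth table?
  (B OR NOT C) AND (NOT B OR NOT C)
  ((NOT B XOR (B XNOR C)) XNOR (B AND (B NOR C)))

Yes, they are equivalent — the two output columns agree on all 4 assignments:
B | C | Expression 1 | Expression 2
-----------------------------------
0 | 0 | 1 | 1
0 | 1 | 0 | 0
1 | 0 | 1 | 1
1 | 1 | 0 | 0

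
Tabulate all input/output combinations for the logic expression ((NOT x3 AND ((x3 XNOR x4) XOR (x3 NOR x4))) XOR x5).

x3 | x5 | x4 | Output
---------------------
0 | 0 | 0 | 0
0 | 0 | 1 | 0
0 | 1 | 0 | 1
0 | 1 | 1 | 1
1 | 0 | 0 | 0
1 | 0 | 1 | 0
1 | 1 | 0 | 1
1 | 1 | 1 | 1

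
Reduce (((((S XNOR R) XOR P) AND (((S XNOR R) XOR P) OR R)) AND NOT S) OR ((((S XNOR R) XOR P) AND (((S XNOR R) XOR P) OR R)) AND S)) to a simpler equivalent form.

By distribution ((E AND v) OR (E AND NOT v) = E) then absorption (E AND (E OR v) = E):
= ((S XNOR R) XOR P)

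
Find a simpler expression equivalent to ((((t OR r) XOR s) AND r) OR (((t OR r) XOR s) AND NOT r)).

By distribution ((E AND v) OR (E AND NOT v) = E):
= ((t OR r) XOR s)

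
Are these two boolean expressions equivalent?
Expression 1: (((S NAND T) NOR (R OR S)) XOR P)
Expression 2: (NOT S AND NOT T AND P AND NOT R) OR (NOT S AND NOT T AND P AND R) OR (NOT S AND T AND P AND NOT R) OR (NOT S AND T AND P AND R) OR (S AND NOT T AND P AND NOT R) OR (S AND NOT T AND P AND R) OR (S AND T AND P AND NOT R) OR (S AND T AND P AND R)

Yes, they are equivalent — the two output columns agree on all 16 assignments:
S | T | P | R | Expression 1 | Expression 2
-------------------------------------------
0 | 0 | 0 | 0 | 0 | 0
0 | 0 | 0 | 1 | 0 | 0
0 | 0 | 1 | 0 | 1 | 1
0 | 0 | 1 | 1 | 1 | 1
0 | 1 | 0 | 0 | 0 | 0
0 | 1 | 0 | 1 | 0 | 0
0 | 1 | 1 | 0 | 1 | 1
0 | 1 | 1 | 1 | 1 | 1
1 | 0 | 0 | 0 | 0 | 0
1 | 0 | 0 | 1 | 0 | 0
1 | 0 | 1 | 0 | 1 | 1
1 | 0 | 1 | 1 | 1 | 1
1 | 1 | 0 | 0 | 0 | 0
1 | 1 | 0 | 1 | 0 | 0
1 | 1 | 1 | 0 | 1 | 1
1 | 1 | 1 | 1 | 1 | 1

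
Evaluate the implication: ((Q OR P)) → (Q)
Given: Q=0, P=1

Antecedent ((Q OR P)) = 1; consequent (Q) = 0.
1 → 0 = 0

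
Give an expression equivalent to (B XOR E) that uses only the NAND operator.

((B NAND (B NAND E)) NAND (E NAND (B NAND E)))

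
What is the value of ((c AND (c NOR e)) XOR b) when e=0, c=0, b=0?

Substituting: ((0 AND (0 NOR 0)) XOR 0)
= 0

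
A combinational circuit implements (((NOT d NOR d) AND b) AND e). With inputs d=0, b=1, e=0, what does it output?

Substituting: (((NOT 0 NOR 0) AND 1) AND 0)
= 0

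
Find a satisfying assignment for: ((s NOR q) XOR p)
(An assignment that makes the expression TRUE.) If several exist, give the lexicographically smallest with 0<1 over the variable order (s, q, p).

s=0, q=0, p=0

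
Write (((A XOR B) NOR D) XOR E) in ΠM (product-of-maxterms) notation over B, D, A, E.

ΠM(1, 2, 4, 6, 8, 11, 12, 14) = (B OR D OR A OR NOT E) AND (B OR D OR NOT A OR E) AND (B OR NOT D OR A OR E) AND (B OR NOT D OR NOT A OR E) AND (NOT B OR D OR A OR E) AND (NOT B OR D OR NOT A OR NOT E) AND (NOT B OR NOT D OR A OR E) AND (NOT B OR NOT D OR NOT A OR E)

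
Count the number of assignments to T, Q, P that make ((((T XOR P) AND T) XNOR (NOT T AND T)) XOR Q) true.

Satisfying assignments: (0,0,0), (0,0,1), (1,0,1), (1,1,0)
Count: 4 out of 8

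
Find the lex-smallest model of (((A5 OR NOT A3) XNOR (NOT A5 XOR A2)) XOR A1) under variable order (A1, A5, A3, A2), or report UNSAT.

A1=0, A5=0, A3=0, A2=0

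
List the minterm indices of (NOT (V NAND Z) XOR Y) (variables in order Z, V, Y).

Σm(1, 3, 5, 6) = (NOT Z AND NOT V AND Y) OR (NOT Z AND V AND Y) OR (Z AND NOT V AND Y) OR (Z AND V AND NOT Y)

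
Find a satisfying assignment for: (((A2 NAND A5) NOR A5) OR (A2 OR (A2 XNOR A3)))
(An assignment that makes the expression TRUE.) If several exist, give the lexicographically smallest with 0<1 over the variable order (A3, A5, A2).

A3=0, A5=0, A2=0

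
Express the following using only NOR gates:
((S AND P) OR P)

((((S NOR S) NOR (P NOR P)) NOR P) NOR (((S NOR S) NOR (P NOR P)) NOR P))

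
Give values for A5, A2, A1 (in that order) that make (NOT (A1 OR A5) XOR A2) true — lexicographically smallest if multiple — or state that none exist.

A5=0, A2=0, A1=0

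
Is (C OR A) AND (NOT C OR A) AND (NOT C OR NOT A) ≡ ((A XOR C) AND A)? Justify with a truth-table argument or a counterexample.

Yes, they are equivalent — the two output columns agree on all 4 assignments:
C | A | Expression 1 | Expression 2
-----------------------------------
0 | 0 | 0 | 0
0 | 1 | 1 | 1
1 | 0 | 0 | 0
1 | 1 | 0 | 0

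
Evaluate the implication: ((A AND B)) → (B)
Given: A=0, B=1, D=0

Antecedent ((A AND B)) = 0; consequent (B) = 1.
0 → 1 = 1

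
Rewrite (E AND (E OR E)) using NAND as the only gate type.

((E NAND ((E NAND E) NAND (E NAND E))) NAND (E NAND ((E NAND E) NAND (E NAND E))))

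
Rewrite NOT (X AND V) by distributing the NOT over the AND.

NOT X OR NOT V
De Morgan's: NOT(AND of terms) = OR of negations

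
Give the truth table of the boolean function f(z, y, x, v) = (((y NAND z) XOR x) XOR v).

z | y | x | v | Output
----------------------
0 | 0 | 0 | 0 | 1
0 | 0 | 0 | 1 | 0
0 | 0 | 1 | 0 | 0
0 | 0 | 1 | 1 | 1
0 | 1 | 0 | 0 | 1
0 | 1 | 0 | 1 | 0
0 | 1 | 1 | 0 | 0
0 | 1 | 1 | 1 | 1
1 | 0 | 0 | 0 | 1
1 | 0 | 0 | 1 | 0
1 | 0 | 1 | 0 | 0
1 | 0 | 1 | 1 | 1
1 | 1 | 0 | 0 | 0
1 | 1 | 0 | 1 | 1
1 | 1 | 1 | 0 | 1
1 | 1 | 1 | 1 | 0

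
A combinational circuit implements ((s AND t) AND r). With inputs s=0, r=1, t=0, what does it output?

Substituting: ((0 AND 0) AND 1)
= 0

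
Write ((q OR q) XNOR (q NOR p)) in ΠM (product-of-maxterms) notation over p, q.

ΠM(0, 1, 3) = (p OR q) AND (p OR NOT q) AND (NOT p OR NOT q)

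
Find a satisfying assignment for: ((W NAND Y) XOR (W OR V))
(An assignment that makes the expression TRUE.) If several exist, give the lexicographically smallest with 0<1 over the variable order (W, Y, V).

W=0, Y=0, V=0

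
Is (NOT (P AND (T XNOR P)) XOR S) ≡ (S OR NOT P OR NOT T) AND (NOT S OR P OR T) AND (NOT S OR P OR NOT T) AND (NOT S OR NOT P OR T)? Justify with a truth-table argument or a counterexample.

Yes, they are equivalent — the two output columns agree on all 8 assignments:
S | P | T | Expression 1 | Expression 2
---------------------------------------
0 | 0 | 0 | 1 | 1
0 | 0 | 1 | 1 | 1
0 | 1 | 0 | 1 | 1
0 | 1 | 1 | 0 | 0
1 | 0 | 0 | 0 | 0
1 | 0 | 1 | 0 | 0
1 | 1 | 0 | 0 | 0
1 | 1 | 1 | 1 | 1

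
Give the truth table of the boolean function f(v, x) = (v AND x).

v | x | Output
--------------
0 | 0 | 0
0 | 1 | 0
1 | 0 | 0
1 | 1 | 1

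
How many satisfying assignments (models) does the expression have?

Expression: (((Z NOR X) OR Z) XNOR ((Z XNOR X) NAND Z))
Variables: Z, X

Satisfying assignments: (0,0), (1,0)
Count: 2 out of 4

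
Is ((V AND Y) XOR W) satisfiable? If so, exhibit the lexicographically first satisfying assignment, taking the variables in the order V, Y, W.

V=0, Y=0, W=1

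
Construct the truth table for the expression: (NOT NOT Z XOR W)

Z | W | Output
--------------
0 | 0 | 0
0 | 1 | 1
1 | 0 | 1
1 | 1 | 0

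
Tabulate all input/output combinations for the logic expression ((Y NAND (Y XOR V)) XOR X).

X | V | Y | Output
------------------
0 | 0 | 0 | 1
0 | 0 | 1 | 0
0 | 1 | 0 | 1
0 | 1 | 1 | 1
1 | 0 | 0 | 0
1 | 0 | 1 | 1
1 | 1 | 0 | 0
1 | 1 | 1 | 0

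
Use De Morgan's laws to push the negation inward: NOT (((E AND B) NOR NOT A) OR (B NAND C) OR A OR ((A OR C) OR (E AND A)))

NOT ((E AND B) NOR NOT A) AND NOT (B NAND C) AND NOT A AND NOT ((A OR C) OR (E AND A))
De Morgan's: NOT(OR of terms) = AND of negations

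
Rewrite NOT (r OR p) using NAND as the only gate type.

(((r NAND r) NAND (p NAND p)) NAND ((r NAND r) NAND (p NAND p)))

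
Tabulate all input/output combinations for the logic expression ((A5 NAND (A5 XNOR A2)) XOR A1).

A2 | A5 | A1 | Output
---------------------
0 | 0 | 0 | 1
0 | 0 | 1 | 0
0 | 1 | 0 | 1
0 | 1 | 1 | 0
1 | 0 | 0 | 1
1 | 0 | 1 | 0
1 | 1 | 0 | 0
1 | 1 | 1 | 1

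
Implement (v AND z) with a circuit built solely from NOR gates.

((v NOR v) NOR (z NOR z))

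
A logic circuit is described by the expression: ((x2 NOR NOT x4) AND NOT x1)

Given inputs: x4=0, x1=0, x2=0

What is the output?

Substituting: ((0 NOR NOT 0) AND NOT 0)
= 0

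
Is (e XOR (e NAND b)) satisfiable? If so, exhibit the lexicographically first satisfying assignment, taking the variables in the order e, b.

e=0, b=0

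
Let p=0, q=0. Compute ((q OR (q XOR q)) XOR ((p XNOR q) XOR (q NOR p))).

Substituting: ((0 OR (0 XOR 0)) XOR ((0 XNOR 0) XOR (0 NOR 0)))
= 0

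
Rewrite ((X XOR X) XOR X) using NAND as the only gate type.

((((X NAND (X NAND X)) NAND (X NAND (X NAND X))) NAND (((X NAND (X NAND X)) NAND (X NAND (X NAND X))) NAND X)) NAND (X NAND (((X NAND (X NAND X)) NAND (X NAND (X NAND X))) NAND X)))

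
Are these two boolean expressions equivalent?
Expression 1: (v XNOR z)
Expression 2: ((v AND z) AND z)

No. Counterexample: with z=0, v=0, Expression 1 = 1 but Expression 2 = 0.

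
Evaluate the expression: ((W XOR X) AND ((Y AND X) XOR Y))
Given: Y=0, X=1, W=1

Substituting: ((1 XOR 1) AND ((0 AND 1) XOR 0))
= 0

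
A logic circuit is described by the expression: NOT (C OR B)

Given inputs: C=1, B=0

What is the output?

Substituting: NOT (1 OR 0)
= 0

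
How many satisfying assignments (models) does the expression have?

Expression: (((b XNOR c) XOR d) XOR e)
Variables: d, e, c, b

Satisfying assignments: (0,0,0,0), (0,0,1,1), (0,1,0,1), (0,1,1,0), (1,0,0,1), (1,0,1,0), (1,1,0,0), (1,1,1,1)
Count: 8 out of 16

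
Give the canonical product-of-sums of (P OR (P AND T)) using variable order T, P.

ΠM(0, 2) = (T OR P) AND (NOT T OR P)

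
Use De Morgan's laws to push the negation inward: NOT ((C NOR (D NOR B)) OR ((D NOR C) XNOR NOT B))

NOT (C NOR (D NOR B)) AND NOT ((D NOR C) XNOR NOT B)
De Morgan's: NOT(OR of terms) = AND of negations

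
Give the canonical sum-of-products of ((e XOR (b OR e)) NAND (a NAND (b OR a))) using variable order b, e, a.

Σm(0, 1, 2, 3, 5, 6, 7) = (NOT b AND NOT e AND NOT a) OR (NOT b AND NOT e AND a) OR (NOT b AND e AND NOT a) OR (NOT b AND e AND a) OR (b AND NOT e AND a) OR (b AND e AND NOT a) OR (b AND e AND a)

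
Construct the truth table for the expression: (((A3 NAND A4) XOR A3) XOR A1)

A3 | A1 | A4 | Output
---------------------
0 | 0 | 0 | 1
0 | 0 | 1 | 1
0 | 1 | 0 | 0
0 | 1 | 1 | 0
1 | 0 | 0 | 0
1 | 0 | 1 | 1
1 | 1 | 0 | 1
1 | 1 | 1 | 0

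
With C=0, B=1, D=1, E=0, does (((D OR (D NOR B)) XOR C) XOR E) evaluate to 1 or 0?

Substituting: (((1 OR (1 NOR 1)) XOR 0) XOR 0)
= 1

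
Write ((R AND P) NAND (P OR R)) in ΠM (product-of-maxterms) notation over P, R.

ΠM(3) = (NOT P OR NOT R)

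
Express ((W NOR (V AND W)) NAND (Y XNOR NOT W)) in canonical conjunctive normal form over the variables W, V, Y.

(W OR V OR NOT Y) AND (W OR NOT V OR NOT Y)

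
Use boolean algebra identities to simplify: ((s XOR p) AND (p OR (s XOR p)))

By absorption (E AND (E OR v) = E):
= (s XOR p)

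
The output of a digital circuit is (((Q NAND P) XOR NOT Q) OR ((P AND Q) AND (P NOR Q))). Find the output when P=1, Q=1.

Substituting: (((1 NAND 1) XOR NOT 1) OR ((1 AND 1) AND (1 NOR 1)))
= 0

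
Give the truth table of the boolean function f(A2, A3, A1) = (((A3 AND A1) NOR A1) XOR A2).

A2 | A3 | A1 | Output
---------------------
0 | 0 | 0 | 1
0 | 0 | 1 | 0
0 | 1 | 0 | 1
0 | 1 | 1 | 0
1 | 0 | 0 | 0
1 | 0 | 1 | 1
1 | 1 | 0 | 0
1 | 1 | 1 | 1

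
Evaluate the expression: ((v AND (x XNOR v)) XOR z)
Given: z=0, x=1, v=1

Substituting: ((1 AND (1 XNOR 1)) XOR 0)
= 1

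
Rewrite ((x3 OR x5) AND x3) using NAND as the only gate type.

((((x3 NAND x3) NAND (x5 NAND x5)) NAND x3) NAND (((x3 NAND x3) NAND (x5 NAND x5)) NAND x3))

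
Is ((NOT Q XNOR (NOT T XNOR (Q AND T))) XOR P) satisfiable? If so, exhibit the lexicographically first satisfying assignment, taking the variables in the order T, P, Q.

T=0, P=0, Q=1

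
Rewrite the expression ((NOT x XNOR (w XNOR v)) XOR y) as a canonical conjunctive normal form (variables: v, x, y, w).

(v OR x OR y OR NOT w) AND (v OR x OR NOT y OR w) AND (v OR NOT x OR y OR w) AND (v OR NOT x OR NOT y OR NOT w) AND (NOT v OR x OR y OR w) AND (NOT v OR x OR NOT y OR NOT w) AND (NOT v OR NOT x OR y OR NOT w) AND (NOT v OR NOT x OR NOT y OR w)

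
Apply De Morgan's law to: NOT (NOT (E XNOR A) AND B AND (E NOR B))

(E XNOR A) OR NOT B OR NOT (E NOR B)
De Morgan's: NOT(AND of terms) = OR of negations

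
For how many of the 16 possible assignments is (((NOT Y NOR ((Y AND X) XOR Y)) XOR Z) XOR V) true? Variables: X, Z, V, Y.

Satisfying assignments: (0,0,1,0), (0,0,1,1), (0,1,0,0), (0,1,0,1), (1,0,0,1), (1,0,1,0), (1,1,0,0), (1,1,1,1)
Count: 8 out of 16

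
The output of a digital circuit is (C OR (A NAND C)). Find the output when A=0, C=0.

Substituting: (0 OR (0 NAND 0))
= 1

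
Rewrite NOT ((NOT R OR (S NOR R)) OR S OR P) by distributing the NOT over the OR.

NOT (NOT R OR (S NOR R)) AND NOT S AND NOT P
De Morgan's: NOT(OR of terms) = AND of negations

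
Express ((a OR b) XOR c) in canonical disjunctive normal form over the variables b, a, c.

(NOT b AND NOT a AND c) OR (NOT b AND a AND NOT c) OR (b AND NOT a AND NOT c) OR (b AND a AND NOT c)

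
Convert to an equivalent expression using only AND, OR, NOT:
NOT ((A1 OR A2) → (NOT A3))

(A1 OR A2) AND A3
(Negated implication: NOT(A → B) = A AND NOT B)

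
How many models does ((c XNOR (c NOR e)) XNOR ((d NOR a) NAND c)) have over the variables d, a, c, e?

Satisfying assignments: (0,0,0,1), (0,0,1,0), (0,0,1,1), (0,1,0,1), (1,0,0,1), (1,1,0,1)
Count: 6 out of 16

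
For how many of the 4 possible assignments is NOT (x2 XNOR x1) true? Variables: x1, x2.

Satisfying assignments: (0,1), (1,0)
Count: 2 out of 4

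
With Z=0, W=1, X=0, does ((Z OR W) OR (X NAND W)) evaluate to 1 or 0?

Substituting: ((0 OR 1) OR (0 NAND 1))
= 1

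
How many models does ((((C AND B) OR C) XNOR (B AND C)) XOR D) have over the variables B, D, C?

Satisfying assignments: (0,0,0), (0,1,1), (1,0,0), (1,0,1)
Count: 4 out of 8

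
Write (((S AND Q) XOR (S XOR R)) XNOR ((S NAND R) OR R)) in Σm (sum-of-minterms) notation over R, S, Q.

Σm(2, 4, 5, 7) = (NOT R AND S AND NOT Q) OR (R AND NOT S AND NOT Q) OR (R AND NOT S AND Q) OR (R AND S AND Q)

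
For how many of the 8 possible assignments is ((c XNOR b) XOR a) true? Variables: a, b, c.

Satisfying assignments: (0,0,0), (0,1,1), (1,0,1), (1,1,0)
Count: 4 out of 8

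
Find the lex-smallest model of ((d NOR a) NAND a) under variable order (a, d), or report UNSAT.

a=0, d=0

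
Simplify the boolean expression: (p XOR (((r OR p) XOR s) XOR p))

By XOR self-cancellation ((E XOR v) XOR v = E):
= ((r OR p) XOR s)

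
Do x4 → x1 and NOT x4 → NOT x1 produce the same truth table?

No, Inverse is not equivalent to original (counterexample: x1=0, x4=1)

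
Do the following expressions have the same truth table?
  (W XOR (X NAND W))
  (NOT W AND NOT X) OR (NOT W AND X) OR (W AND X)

Yes, they are equivalent — the two output columns agree on all 4 assignments:
W | X | Expression 1 | Expression 2
-----------------------------------
0 | 0 | 1 | 1
0 | 1 | 1 | 1
1 | 0 | 0 | 0
1 | 1 | 1 | 1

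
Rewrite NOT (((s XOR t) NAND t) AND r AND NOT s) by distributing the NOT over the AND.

NOT ((s XOR t) NAND t) OR NOT r OR s
De Morgan's: NOT(AND of terms) = OR of negations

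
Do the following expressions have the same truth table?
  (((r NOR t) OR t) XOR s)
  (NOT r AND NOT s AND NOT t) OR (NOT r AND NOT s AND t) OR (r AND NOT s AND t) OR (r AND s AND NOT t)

Yes, they are equivalent — the two output columns agree on all 8 assignments:
r | s | t | Expression 1 | Expression 2
---------------------------------------
0 | 0 | 0 | 1 | 1
0 | 0 | 1 | 1 | 1
0 | 1 | 0 | 0 | 0
0 | 1 | 1 | 0 | 0
1 | 0 | 0 | 0 | 0
1 | 0 | 1 | 1 | 1
1 | 1 | 0 | 1 | 1
1 | 1 | 1 | 0 | 0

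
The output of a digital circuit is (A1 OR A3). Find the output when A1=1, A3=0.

Substituting: (1 OR 0)
= 1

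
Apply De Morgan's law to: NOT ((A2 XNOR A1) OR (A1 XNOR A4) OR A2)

NOT (A2 XNOR A1) AND NOT (A1 XNOR A4) AND NOT A2
De Morgan's: NOT(OR of terms) = AND of negations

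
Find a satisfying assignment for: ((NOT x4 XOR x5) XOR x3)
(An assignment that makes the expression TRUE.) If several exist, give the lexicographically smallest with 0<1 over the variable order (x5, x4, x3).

x5=0, x4=0, x3=0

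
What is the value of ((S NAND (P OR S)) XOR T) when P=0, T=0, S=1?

Substituting: ((1 NAND (0 OR 1)) XOR 0)
= 0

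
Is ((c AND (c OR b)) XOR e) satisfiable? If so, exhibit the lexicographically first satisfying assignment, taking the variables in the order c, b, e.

c=0, b=0, e=1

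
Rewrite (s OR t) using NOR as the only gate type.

((s NOR t) NOR (s NOR t))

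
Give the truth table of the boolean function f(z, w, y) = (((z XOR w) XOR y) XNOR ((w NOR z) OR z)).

z | w | y | Output
------------------
0 | 0 | 0 | 0
0 | 0 | 1 | 1
0 | 1 | 0 | 0
0 | 1 | 1 | 1
1 | 0 | 0 | 1
1 | 0 | 1 | 0
1 | 1 | 0 | 0
1 | 1 | 1 | 1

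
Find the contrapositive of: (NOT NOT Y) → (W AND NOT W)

Contrapositive: NOT (W AND NOT W) → NOT Y
Note: A statement and its contrapositive are logically equivalent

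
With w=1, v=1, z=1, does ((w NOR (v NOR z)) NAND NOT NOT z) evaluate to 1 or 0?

Substituting: ((1 NOR (1 NOR 1)) NAND NOT NOT 1)
= 1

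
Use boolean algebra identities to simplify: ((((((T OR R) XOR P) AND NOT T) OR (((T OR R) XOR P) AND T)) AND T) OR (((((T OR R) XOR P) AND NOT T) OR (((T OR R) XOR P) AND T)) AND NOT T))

By distribution ((E AND v) OR (E AND NOT v) = E) then distribution ((E AND v) OR (E AND NOT v) = E):
= ((T OR R) XOR P)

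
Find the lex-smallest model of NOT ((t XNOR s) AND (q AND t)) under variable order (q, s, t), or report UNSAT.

q=0, s=0, t=0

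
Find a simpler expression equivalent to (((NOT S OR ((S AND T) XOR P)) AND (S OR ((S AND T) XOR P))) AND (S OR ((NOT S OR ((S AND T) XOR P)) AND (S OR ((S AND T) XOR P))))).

By absorption (E AND (E OR v) = E) then distribution ((E OR v) AND (E OR NOT v) = E):
= ((S AND T) XOR P)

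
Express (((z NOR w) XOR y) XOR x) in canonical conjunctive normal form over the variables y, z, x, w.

(y OR z OR x OR NOT w) AND (y OR z OR NOT x OR w) AND (y OR NOT z OR x OR w) AND (y OR NOT z OR x OR NOT w) AND (NOT y OR z OR x OR w) AND (NOT y OR z OR NOT x OR NOT w) AND (NOT y OR NOT z OR NOT x OR w) AND (NOT y OR NOT z OR NOT x OR NOT w)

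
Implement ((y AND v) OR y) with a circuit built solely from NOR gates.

((((y NOR y) NOR (v NOR v)) NOR y) NOR (((y NOR y) NOR (v NOR v)) NOR y))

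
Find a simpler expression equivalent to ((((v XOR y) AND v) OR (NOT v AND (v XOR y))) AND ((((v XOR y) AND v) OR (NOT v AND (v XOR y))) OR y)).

By absorption (E AND (E OR v) = E) then distribution ((E AND v) OR (E AND NOT v) = E):
= (v XOR y)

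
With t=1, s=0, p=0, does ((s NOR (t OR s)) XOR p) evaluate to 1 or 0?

Substituting: ((0 NOR (1 OR 0)) XOR 0)
= 0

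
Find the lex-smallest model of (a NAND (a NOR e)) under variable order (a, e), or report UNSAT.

a=0, e=0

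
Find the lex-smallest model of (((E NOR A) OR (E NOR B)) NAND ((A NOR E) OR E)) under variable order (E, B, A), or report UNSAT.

E=0, B=0, A=1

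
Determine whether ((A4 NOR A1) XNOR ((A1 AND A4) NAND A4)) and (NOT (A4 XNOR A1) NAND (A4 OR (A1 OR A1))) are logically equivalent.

Yes, they are equivalent — the two output columns agree on all 4 assignments:
A1 | A4 | Expression 1 | Expression 2
-------------------------------------
0 | 0 | 1 | 1
0 | 1 | 0 | 0
1 | 0 | 0 | 0
1 | 1 | 1 | 1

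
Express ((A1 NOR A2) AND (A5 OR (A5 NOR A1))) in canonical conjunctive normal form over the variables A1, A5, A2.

(A1 OR A5 OR NOT A2) AND (A1 OR NOT A5 OR NOT A2) AND (NOT A1 OR A5 OR A2) AND (NOT A1 OR A5 OR NOT A2) AND (NOT A1 OR NOT A5 OR A2) AND (NOT A1 OR NOT A5 OR NOT A2)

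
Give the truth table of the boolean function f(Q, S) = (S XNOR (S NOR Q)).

Q | S | Output
--------------
0 | 0 | 0
0 | 1 | 0
1 | 0 | 1
1 | 1 | 0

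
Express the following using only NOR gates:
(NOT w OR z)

(((w NOR w) NOR z) NOR ((w NOR w) NOR z))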